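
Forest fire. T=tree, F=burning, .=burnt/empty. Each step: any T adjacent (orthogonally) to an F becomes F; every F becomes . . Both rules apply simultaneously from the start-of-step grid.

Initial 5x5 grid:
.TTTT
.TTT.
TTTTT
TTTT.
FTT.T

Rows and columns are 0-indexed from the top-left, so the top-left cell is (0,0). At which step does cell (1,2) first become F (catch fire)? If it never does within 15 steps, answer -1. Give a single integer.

Step 1: cell (1,2)='T' (+2 fires, +1 burnt)
Step 2: cell (1,2)='T' (+3 fires, +2 burnt)
Step 3: cell (1,2)='T' (+2 fires, +3 burnt)
Step 4: cell (1,2)='T' (+3 fires, +2 burnt)
Step 5: cell (1,2)='F' (+3 fires, +3 burnt)
  -> target ignites at step 5
Step 6: cell (1,2)='.' (+3 fires, +3 burnt)
Step 7: cell (1,2)='.' (+1 fires, +3 burnt)
Step 8: cell (1,2)='.' (+1 fires, +1 burnt)
Step 9: cell (1,2)='.' (+0 fires, +1 burnt)
  fire out at step 9

5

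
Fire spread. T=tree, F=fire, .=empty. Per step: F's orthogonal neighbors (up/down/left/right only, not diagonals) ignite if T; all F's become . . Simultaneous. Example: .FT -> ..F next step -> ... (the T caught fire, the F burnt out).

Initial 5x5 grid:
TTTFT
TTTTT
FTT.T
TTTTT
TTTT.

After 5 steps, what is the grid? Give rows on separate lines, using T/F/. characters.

Step 1: 6 trees catch fire, 2 burn out
  TTF.F
  FTTFT
  .FT.T
  FTTTT
  TTTT.
Step 2: 8 trees catch fire, 6 burn out
  FF...
  .FF.F
  ..F.T
  .FTTT
  FTTT.
Step 3: 3 trees catch fire, 8 burn out
  .....
  .....
  ....F
  ..FTT
  .FTT.
Step 4: 3 trees catch fire, 3 burn out
  .....
  .....
  .....
  ...FF
  ..FT.
Step 5: 1 trees catch fire, 3 burn out
  .....
  .....
  .....
  .....
  ...F.

.....
.....
.....
.....
...F.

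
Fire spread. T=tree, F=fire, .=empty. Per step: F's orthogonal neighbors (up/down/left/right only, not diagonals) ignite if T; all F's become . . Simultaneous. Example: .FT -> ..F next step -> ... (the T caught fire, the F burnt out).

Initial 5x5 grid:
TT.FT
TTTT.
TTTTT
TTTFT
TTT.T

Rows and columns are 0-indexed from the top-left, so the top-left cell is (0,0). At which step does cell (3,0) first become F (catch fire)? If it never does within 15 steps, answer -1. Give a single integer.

Step 1: cell (3,0)='T' (+5 fires, +2 burnt)
Step 2: cell (3,0)='T' (+6 fires, +5 burnt)
Step 3: cell (3,0)='F' (+4 fires, +6 burnt)
  -> target ignites at step 3
Step 4: cell (3,0)='.' (+4 fires, +4 burnt)
Step 5: cell (3,0)='.' (+1 fires, +4 burnt)
Step 6: cell (3,0)='.' (+0 fires, +1 burnt)
  fire out at step 6

3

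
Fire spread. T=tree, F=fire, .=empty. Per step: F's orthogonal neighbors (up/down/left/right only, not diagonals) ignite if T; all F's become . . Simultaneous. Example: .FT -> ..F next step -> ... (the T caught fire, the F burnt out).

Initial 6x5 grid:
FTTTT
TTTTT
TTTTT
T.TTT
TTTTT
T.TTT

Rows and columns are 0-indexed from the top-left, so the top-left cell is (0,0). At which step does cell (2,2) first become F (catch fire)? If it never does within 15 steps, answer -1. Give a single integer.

Step 1: cell (2,2)='T' (+2 fires, +1 burnt)
Step 2: cell (2,2)='T' (+3 fires, +2 burnt)
Step 3: cell (2,2)='T' (+4 fires, +3 burnt)
Step 4: cell (2,2)='F' (+4 fires, +4 burnt)
  -> target ignites at step 4
Step 5: cell (2,2)='.' (+5 fires, +4 burnt)
Step 6: cell (2,2)='.' (+3 fires, +5 burnt)
Step 7: cell (2,2)='.' (+3 fires, +3 burnt)
Step 8: cell (2,2)='.' (+2 fires, +3 burnt)
Step 9: cell (2,2)='.' (+1 fires, +2 burnt)
Step 10: cell (2,2)='.' (+0 fires, +1 burnt)
  fire out at step 10

4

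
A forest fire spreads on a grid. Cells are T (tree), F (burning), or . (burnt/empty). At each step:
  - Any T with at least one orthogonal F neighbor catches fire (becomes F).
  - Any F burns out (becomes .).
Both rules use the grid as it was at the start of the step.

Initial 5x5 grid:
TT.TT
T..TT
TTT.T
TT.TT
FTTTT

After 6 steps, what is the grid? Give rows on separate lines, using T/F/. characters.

Step 1: 2 trees catch fire, 1 burn out
  TT.TT
  T..TT
  TTT.T
  FT.TT
  .FTTT
Step 2: 3 trees catch fire, 2 burn out
  TT.TT
  T..TT
  FTT.T
  .F.TT
  ..FTT
Step 3: 3 trees catch fire, 3 burn out
  TT.TT
  F..TT
  .FT.T
  ...TT
  ...FT
Step 4: 4 trees catch fire, 3 burn out
  FT.TT
  ...TT
  ..F.T
  ...FT
  ....F
Step 5: 2 trees catch fire, 4 burn out
  .F.TT
  ...TT
  ....T
  ....F
  .....
Step 6: 1 trees catch fire, 2 burn out
  ...TT
  ...TT
  ....F
  .....
  .....

...TT
...TT
....F
.....
.....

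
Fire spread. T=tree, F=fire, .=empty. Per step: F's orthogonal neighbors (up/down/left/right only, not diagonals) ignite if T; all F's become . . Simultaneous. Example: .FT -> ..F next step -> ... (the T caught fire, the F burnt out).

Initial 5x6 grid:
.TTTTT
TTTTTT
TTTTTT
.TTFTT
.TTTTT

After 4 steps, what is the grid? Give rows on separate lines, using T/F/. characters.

Step 1: 4 trees catch fire, 1 burn out
  .TTTTT
  TTTTTT
  TTTFTT
  .TF.FT
  .TTFTT
Step 2: 7 trees catch fire, 4 burn out
  .TTTTT
  TTTFTT
  TTF.FT
  .F...F
  .TF.FT
Step 3: 7 trees catch fire, 7 burn out
  .TTFTT
  TTF.FT
  TF...F
  ......
  .F...F
Step 4: 5 trees catch fire, 7 burn out
  .TF.FT
  TF...F
  F.....
  ......
  ......

.TF.FT
TF...F
F.....
......
......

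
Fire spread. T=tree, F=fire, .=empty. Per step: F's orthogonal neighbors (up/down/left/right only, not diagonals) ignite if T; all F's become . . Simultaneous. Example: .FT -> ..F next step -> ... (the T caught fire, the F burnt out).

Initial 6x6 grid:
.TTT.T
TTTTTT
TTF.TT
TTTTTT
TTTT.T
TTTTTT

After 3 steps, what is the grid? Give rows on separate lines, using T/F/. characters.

Step 1: 3 trees catch fire, 1 burn out
  .TTT.T
  TTFTTT
  TF..TT
  TTFTTT
  TTTT.T
  TTTTTT
Step 2: 7 trees catch fire, 3 burn out
  .TFT.T
  TF.FTT
  F...TT
  TF.FTT
  TTFT.T
  TTTTTT
Step 3: 9 trees catch fire, 7 burn out
  .F.F.T
  F...FT
  ....TT
  F...FT
  TF.F.T
  TTFTTT

.F.F.T
F...FT
....TT
F...FT
TF.F.T
TTFTTT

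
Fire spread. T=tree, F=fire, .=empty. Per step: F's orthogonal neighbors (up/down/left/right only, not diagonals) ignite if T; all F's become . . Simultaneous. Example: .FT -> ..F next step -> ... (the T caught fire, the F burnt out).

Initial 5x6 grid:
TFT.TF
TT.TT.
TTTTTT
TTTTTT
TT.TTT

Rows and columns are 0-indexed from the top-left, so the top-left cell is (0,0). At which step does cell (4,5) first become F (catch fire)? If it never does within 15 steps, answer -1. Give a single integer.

Step 1: cell (4,5)='T' (+4 fires, +2 burnt)
Step 2: cell (4,5)='T' (+3 fires, +4 burnt)
Step 3: cell (4,5)='T' (+5 fires, +3 burnt)
Step 4: cell (4,5)='T' (+6 fires, +5 burnt)
Step 5: cell (4,5)='T' (+4 fires, +6 burnt)
Step 6: cell (4,5)='F' (+2 fires, +4 burnt)
  -> target ignites at step 6
Step 7: cell (4,5)='.' (+0 fires, +2 burnt)
  fire out at step 7

6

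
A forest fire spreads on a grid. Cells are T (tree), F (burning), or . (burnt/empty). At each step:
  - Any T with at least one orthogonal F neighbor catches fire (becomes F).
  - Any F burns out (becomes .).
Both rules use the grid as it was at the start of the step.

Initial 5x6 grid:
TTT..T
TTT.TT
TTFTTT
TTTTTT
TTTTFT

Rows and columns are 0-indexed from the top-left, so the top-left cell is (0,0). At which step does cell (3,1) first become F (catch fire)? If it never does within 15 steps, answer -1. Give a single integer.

Step 1: cell (3,1)='T' (+7 fires, +2 burnt)
Step 2: cell (3,1)='F' (+8 fires, +7 burnt)
  -> target ignites at step 2
Step 3: cell (3,1)='.' (+6 fires, +8 burnt)
Step 4: cell (3,1)='.' (+3 fires, +6 burnt)
Step 5: cell (3,1)='.' (+1 fires, +3 burnt)
Step 6: cell (3,1)='.' (+0 fires, +1 burnt)
  fire out at step 6

2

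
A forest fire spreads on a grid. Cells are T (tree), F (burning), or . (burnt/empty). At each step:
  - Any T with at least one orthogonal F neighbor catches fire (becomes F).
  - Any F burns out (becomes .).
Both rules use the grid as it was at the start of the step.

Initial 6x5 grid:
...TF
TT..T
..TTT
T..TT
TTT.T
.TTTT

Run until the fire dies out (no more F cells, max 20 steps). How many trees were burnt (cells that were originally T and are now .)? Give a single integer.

Answer: 16

Derivation:
Step 1: +2 fires, +1 burnt (F count now 2)
Step 2: +1 fires, +2 burnt (F count now 1)
Step 3: +2 fires, +1 burnt (F count now 2)
Step 4: +3 fires, +2 burnt (F count now 3)
Step 5: +1 fires, +3 burnt (F count now 1)
Step 6: +1 fires, +1 burnt (F count now 1)
Step 7: +1 fires, +1 burnt (F count now 1)
Step 8: +2 fires, +1 burnt (F count now 2)
Step 9: +1 fires, +2 burnt (F count now 1)
Step 10: +1 fires, +1 burnt (F count now 1)
Step 11: +1 fires, +1 burnt (F count now 1)
Step 12: +0 fires, +1 burnt (F count now 0)
Fire out after step 12
Initially T: 18, now '.': 28
Total burnt (originally-T cells now '.'): 16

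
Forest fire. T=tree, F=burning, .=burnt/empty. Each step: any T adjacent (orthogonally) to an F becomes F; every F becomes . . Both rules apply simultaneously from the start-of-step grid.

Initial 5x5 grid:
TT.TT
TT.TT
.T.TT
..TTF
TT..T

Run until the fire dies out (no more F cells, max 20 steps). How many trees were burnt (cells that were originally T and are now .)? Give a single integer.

Answer: 9

Derivation:
Step 1: +3 fires, +1 burnt (F count now 3)
Step 2: +3 fires, +3 burnt (F count now 3)
Step 3: +2 fires, +3 burnt (F count now 2)
Step 4: +1 fires, +2 burnt (F count now 1)
Step 5: +0 fires, +1 burnt (F count now 0)
Fire out after step 5
Initially T: 16, now '.': 18
Total burnt (originally-T cells now '.'): 9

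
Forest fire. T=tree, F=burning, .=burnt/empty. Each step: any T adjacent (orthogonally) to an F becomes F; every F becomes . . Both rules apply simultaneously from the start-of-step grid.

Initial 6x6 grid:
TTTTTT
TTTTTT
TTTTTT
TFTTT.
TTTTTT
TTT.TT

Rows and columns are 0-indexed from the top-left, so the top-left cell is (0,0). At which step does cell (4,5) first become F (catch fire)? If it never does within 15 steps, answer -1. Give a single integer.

Step 1: cell (4,5)='T' (+4 fires, +1 burnt)
Step 2: cell (4,5)='T' (+7 fires, +4 burnt)
Step 3: cell (4,5)='T' (+8 fires, +7 burnt)
Step 4: cell (4,5)='T' (+5 fires, +8 burnt)
Step 5: cell (4,5)='F' (+5 fires, +5 burnt)
  -> target ignites at step 5
Step 6: cell (4,5)='.' (+3 fires, +5 burnt)
Step 7: cell (4,5)='.' (+1 fires, +3 burnt)
Step 8: cell (4,5)='.' (+0 fires, +1 burnt)
  fire out at step 8

5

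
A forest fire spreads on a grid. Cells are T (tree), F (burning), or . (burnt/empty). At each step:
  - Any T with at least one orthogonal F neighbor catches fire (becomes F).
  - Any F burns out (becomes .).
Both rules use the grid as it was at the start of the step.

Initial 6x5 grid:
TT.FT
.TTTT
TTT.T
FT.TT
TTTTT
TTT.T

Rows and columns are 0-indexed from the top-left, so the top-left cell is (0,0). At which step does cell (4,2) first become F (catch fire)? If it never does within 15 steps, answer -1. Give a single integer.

Step 1: cell (4,2)='T' (+5 fires, +2 burnt)
Step 2: cell (4,2)='T' (+5 fires, +5 burnt)
Step 3: cell (4,2)='F' (+5 fires, +5 burnt)
  -> target ignites at step 3
Step 4: cell (4,2)='.' (+4 fires, +5 burnt)
Step 5: cell (4,2)='.' (+3 fires, +4 burnt)
Step 6: cell (4,2)='.' (+1 fires, +3 burnt)
Step 7: cell (4,2)='.' (+0 fires, +1 burnt)
  fire out at step 7

3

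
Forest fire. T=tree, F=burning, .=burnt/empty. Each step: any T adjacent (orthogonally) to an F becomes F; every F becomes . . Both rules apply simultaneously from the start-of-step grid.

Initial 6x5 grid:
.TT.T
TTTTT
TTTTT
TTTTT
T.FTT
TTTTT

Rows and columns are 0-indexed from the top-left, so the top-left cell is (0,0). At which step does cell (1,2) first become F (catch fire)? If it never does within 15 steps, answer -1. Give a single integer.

Step 1: cell (1,2)='T' (+3 fires, +1 burnt)
Step 2: cell (1,2)='T' (+6 fires, +3 burnt)
Step 3: cell (1,2)='F' (+7 fires, +6 burnt)
  -> target ignites at step 3
Step 4: cell (1,2)='.' (+6 fires, +7 burnt)
Step 5: cell (1,2)='.' (+3 fires, +6 burnt)
Step 6: cell (1,2)='.' (+1 fires, +3 burnt)
Step 7: cell (1,2)='.' (+0 fires, +1 burnt)
  fire out at step 7

3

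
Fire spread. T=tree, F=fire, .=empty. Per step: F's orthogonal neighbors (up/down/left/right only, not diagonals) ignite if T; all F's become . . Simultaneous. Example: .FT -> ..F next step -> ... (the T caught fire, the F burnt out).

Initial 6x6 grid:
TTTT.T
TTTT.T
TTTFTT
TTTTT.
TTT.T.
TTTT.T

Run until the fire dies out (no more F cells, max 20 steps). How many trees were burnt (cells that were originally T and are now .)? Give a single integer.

Answer: 28

Derivation:
Step 1: +4 fires, +1 burnt (F count now 4)
Step 2: +6 fires, +4 burnt (F count now 6)
Step 3: +7 fires, +6 burnt (F count now 7)
Step 4: +6 fires, +7 burnt (F count now 6)
Step 5: +4 fires, +6 burnt (F count now 4)
Step 6: +1 fires, +4 burnt (F count now 1)
Step 7: +0 fires, +1 burnt (F count now 0)
Fire out after step 7
Initially T: 29, now '.': 35
Total burnt (originally-T cells now '.'): 28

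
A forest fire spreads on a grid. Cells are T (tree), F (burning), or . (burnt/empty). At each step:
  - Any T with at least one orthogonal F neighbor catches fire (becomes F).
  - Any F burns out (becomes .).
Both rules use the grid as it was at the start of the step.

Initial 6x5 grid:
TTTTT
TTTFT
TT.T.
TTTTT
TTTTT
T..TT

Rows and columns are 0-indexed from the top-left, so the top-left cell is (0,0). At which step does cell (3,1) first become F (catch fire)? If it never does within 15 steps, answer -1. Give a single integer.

Step 1: cell (3,1)='T' (+4 fires, +1 burnt)
Step 2: cell (3,1)='T' (+4 fires, +4 burnt)
Step 3: cell (3,1)='T' (+6 fires, +4 burnt)
Step 4: cell (3,1)='F' (+6 fires, +6 burnt)
  -> target ignites at step 4
Step 5: cell (3,1)='.' (+3 fires, +6 burnt)
Step 6: cell (3,1)='.' (+1 fires, +3 burnt)
Step 7: cell (3,1)='.' (+1 fires, +1 burnt)
Step 8: cell (3,1)='.' (+0 fires, +1 burnt)
  fire out at step 8

4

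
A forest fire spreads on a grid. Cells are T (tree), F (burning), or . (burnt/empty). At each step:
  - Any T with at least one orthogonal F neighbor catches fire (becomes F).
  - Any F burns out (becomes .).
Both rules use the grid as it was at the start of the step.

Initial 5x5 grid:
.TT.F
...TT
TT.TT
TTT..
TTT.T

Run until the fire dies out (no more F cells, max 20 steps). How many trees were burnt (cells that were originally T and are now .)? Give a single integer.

Step 1: +1 fires, +1 burnt (F count now 1)
Step 2: +2 fires, +1 burnt (F count now 2)
Step 3: +1 fires, +2 burnt (F count now 1)
Step 4: +0 fires, +1 burnt (F count now 0)
Fire out after step 4
Initially T: 15, now '.': 14
Total burnt (originally-T cells now '.'): 4

Answer: 4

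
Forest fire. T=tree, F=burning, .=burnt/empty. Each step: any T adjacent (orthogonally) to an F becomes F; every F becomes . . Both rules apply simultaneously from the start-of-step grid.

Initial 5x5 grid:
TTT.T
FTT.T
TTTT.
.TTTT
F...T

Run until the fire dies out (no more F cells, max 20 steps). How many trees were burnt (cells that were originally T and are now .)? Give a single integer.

Step 1: +3 fires, +2 burnt (F count now 3)
Step 2: +3 fires, +3 burnt (F count now 3)
Step 3: +3 fires, +3 burnt (F count now 3)
Step 4: +2 fires, +3 burnt (F count now 2)
Step 5: +1 fires, +2 burnt (F count now 1)
Step 6: +1 fires, +1 burnt (F count now 1)
Step 7: +1 fires, +1 burnt (F count now 1)
Step 8: +0 fires, +1 burnt (F count now 0)
Fire out after step 8
Initially T: 16, now '.': 23
Total burnt (originally-T cells now '.'): 14

Answer: 14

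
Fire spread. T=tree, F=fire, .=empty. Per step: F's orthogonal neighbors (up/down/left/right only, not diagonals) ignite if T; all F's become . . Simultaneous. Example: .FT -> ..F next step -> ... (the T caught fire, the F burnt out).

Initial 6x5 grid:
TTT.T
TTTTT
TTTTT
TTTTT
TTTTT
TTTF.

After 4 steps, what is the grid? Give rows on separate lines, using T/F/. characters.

Step 1: 2 trees catch fire, 1 burn out
  TTT.T
  TTTTT
  TTTTT
  TTTTT
  TTTFT
  TTF..
Step 2: 4 trees catch fire, 2 burn out
  TTT.T
  TTTTT
  TTTTT
  TTTFT
  TTF.F
  TF...
Step 3: 5 trees catch fire, 4 burn out
  TTT.T
  TTTTT
  TTTFT
  TTF.F
  TF...
  F....
Step 4: 5 trees catch fire, 5 burn out
  TTT.T
  TTTFT
  TTF.F
  TF...
  F....
  .....

TTT.T
TTTFT
TTF.F
TF...
F....
.....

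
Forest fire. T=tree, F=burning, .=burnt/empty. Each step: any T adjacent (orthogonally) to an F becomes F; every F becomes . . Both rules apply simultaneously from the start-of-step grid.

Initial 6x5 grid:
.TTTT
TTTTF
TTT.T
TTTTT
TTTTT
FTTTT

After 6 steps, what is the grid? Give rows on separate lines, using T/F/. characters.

Step 1: 5 trees catch fire, 2 burn out
  .TTTF
  TTTF.
  TTT.F
  TTTTT
  FTTTT
  .FTTT
Step 2: 6 trees catch fire, 5 burn out
  .TTF.
  TTF..
  TTT..
  FTTTF
  .FTTT
  ..FTT
Step 3: 9 trees catch fire, 6 burn out
  .TF..
  TF...
  FTF..
  .FTF.
  ..FTF
  ...FT
Step 4: 6 trees catch fire, 9 burn out
  .F...
  F....
  .F...
  ..F..
  ...F.
  ....F
Step 5: 0 trees catch fire, 6 burn out
  .....
  .....
  .....
  .....
  .....
  .....
Step 6: 0 trees catch fire, 0 burn out
  .....
  .....
  .....
  .....
  .....
  .....

.....
.....
.....
.....
.....
.....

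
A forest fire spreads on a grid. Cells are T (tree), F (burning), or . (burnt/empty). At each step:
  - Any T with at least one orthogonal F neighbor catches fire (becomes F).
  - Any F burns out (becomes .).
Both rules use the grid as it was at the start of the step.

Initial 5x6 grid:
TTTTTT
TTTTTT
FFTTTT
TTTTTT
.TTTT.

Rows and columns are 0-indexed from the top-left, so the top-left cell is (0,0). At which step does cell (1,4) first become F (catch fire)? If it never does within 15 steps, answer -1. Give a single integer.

Step 1: cell (1,4)='T' (+5 fires, +2 burnt)
Step 2: cell (1,4)='T' (+6 fires, +5 burnt)
Step 3: cell (1,4)='T' (+5 fires, +6 burnt)
Step 4: cell (1,4)='F' (+5 fires, +5 burnt)
  -> target ignites at step 4
Step 5: cell (1,4)='.' (+4 fires, +5 burnt)
Step 6: cell (1,4)='.' (+1 fires, +4 burnt)
Step 7: cell (1,4)='.' (+0 fires, +1 burnt)
  fire out at step 7

4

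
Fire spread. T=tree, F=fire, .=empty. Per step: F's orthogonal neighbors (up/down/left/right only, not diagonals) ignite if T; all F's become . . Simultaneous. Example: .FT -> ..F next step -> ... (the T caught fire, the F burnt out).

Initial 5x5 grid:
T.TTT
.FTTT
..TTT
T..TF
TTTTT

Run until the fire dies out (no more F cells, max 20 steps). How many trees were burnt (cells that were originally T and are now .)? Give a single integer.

Answer: 16

Derivation:
Step 1: +4 fires, +2 burnt (F count now 4)
Step 2: +6 fires, +4 burnt (F count now 6)
Step 3: +3 fires, +6 burnt (F count now 3)
Step 4: +1 fires, +3 burnt (F count now 1)
Step 5: +1 fires, +1 burnt (F count now 1)
Step 6: +1 fires, +1 burnt (F count now 1)
Step 7: +0 fires, +1 burnt (F count now 0)
Fire out after step 7
Initially T: 17, now '.': 24
Total burnt (originally-T cells now '.'): 16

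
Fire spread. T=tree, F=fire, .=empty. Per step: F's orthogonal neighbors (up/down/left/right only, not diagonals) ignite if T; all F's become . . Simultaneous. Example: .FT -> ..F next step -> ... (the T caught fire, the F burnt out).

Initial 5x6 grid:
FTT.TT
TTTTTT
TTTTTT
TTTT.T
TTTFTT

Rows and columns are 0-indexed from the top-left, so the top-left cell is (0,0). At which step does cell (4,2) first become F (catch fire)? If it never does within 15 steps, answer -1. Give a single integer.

Step 1: cell (4,2)='F' (+5 fires, +2 burnt)
  -> target ignites at step 1
Step 2: cell (4,2)='.' (+7 fires, +5 burnt)
Step 3: cell (4,2)='.' (+9 fires, +7 burnt)
Step 4: cell (4,2)='.' (+2 fires, +9 burnt)
Step 5: cell (4,2)='.' (+2 fires, +2 burnt)
Step 6: cell (4,2)='.' (+1 fires, +2 burnt)
Step 7: cell (4,2)='.' (+0 fires, +1 burnt)
  fire out at step 7

1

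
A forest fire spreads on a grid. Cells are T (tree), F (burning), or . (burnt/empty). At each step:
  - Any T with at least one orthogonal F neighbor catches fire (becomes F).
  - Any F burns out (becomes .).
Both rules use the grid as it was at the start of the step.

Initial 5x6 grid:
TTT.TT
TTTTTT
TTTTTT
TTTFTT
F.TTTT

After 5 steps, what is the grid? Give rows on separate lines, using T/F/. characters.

Step 1: 5 trees catch fire, 2 burn out
  TTT.TT
  TTTTTT
  TTTFTT
  FTF.FT
  ..TFTT
Step 2: 8 trees catch fire, 5 burn out
  TTT.TT
  TTTFTT
  FTF.FT
  .F...F
  ..F.FT
Step 3: 6 trees catch fire, 8 burn out
  TTT.TT
  FTF.FT
  .F...F
  ......
  .....F
Step 4: 5 trees catch fire, 6 burn out
  FTF.FT
  .F...F
  ......
  ......
  ......
Step 5: 2 trees catch fire, 5 burn out
  .F...F
  ......
  ......
  ......
  ......

.F...F
......
......
......
......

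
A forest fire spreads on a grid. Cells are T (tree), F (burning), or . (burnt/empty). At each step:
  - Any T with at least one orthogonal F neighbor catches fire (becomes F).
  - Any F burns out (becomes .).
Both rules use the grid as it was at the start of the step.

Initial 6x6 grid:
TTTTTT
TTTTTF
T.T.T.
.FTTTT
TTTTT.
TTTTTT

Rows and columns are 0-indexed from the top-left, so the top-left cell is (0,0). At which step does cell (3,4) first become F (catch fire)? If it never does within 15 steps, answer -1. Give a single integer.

Step 1: cell (3,4)='T' (+4 fires, +2 burnt)
Step 2: cell (3,4)='T' (+8 fires, +4 burnt)
Step 3: cell (3,4)='F' (+6 fires, +8 burnt)
  -> target ignites at step 3
Step 4: cell (3,4)='.' (+5 fires, +6 burnt)
Step 5: cell (3,4)='.' (+3 fires, +5 burnt)
Step 6: cell (3,4)='.' (+3 fires, +3 burnt)
Step 7: cell (3,4)='.' (+0 fires, +3 burnt)
  fire out at step 7

3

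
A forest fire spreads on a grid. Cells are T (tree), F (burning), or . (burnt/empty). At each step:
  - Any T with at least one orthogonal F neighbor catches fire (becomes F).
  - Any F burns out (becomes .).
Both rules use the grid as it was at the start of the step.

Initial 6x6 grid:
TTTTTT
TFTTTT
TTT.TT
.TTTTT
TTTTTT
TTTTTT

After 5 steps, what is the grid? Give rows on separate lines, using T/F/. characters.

Step 1: 4 trees catch fire, 1 burn out
  TFTTTT
  F.FTTT
  TFT.TT
  .TTTTT
  TTTTTT
  TTTTTT
Step 2: 6 trees catch fire, 4 burn out
  F.FTTT
  ...FTT
  F.F.TT
  .FTTTT
  TTTTTT
  TTTTTT
Step 3: 4 trees catch fire, 6 burn out
  ...FTT
  ....FT
  ....TT
  ..FTTT
  TFTTTT
  TTTTTT
Step 4: 7 trees catch fire, 4 burn out
  ....FT
  .....F
  ....FT
  ...FTT
  F.FTTT
  TFTTTT
Step 5: 6 trees catch fire, 7 burn out
  .....F
  ......
  .....F
  ....FT
  ...FTT
  F.FTTT

.....F
......
.....F
....FT
...FTT
F.FTTT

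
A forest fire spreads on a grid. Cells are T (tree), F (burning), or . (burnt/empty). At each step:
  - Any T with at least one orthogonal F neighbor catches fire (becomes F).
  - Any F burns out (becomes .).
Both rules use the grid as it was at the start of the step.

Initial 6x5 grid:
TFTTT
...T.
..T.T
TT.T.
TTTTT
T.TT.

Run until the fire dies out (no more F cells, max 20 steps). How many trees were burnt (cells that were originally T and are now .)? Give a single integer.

Answer: 5

Derivation:
Step 1: +2 fires, +1 burnt (F count now 2)
Step 2: +1 fires, +2 burnt (F count now 1)
Step 3: +2 fires, +1 burnt (F count now 2)
Step 4: +0 fires, +2 burnt (F count now 0)
Fire out after step 4
Initially T: 18, now '.': 17
Total burnt (originally-T cells now '.'): 5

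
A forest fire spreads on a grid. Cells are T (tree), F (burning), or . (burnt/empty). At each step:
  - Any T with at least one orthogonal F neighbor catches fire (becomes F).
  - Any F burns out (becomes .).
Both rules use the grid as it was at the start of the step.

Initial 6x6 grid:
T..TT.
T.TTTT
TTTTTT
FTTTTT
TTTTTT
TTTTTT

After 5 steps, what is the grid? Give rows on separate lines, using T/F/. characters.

Step 1: 3 trees catch fire, 1 burn out
  T..TT.
  T.TTTT
  FTTTTT
  .FTTTT
  FTTTTT
  TTTTTT
Step 2: 5 trees catch fire, 3 burn out
  T..TT.
  F.TTTT
  .FTTTT
  ..FTTT
  .FTTTT
  FTTTTT
Step 3: 5 trees catch fire, 5 burn out
  F..TT.
  ..TTTT
  ..FTTT
  ...FTT
  ..FTTT
  .FTTTT
Step 4: 5 trees catch fire, 5 burn out
  ...TT.
  ..FTTT
  ...FTT
  ....FT
  ...FTT
  ..FTTT
Step 5: 5 trees catch fire, 5 burn out
  ...TT.
  ...FTT
  ....FT
  .....F
  ....FT
  ...FTT

...TT.
...FTT
....FT
.....F
....FT
...FTT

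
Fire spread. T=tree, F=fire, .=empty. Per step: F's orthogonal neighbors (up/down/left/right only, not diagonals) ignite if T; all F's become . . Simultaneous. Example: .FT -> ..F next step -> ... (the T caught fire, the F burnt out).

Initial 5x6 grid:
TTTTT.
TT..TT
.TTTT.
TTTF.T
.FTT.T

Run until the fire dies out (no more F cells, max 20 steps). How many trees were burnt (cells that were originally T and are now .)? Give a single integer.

Step 1: +5 fires, +2 burnt (F count now 5)
Step 2: +4 fires, +5 burnt (F count now 4)
Step 3: +2 fires, +4 burnt (F count now 2)
Step 4: +4 fires, +2 burnt (F count now 4)
Step 5: +3 fires, +4 burnt (F count now 3)
Step 6: +0 fires, +3 burnt (F count now 0)
Fire out after step 6
Initially T: 20, now '.': 28
Total burnt (originally-T cells now '.'): 18

Answer: 18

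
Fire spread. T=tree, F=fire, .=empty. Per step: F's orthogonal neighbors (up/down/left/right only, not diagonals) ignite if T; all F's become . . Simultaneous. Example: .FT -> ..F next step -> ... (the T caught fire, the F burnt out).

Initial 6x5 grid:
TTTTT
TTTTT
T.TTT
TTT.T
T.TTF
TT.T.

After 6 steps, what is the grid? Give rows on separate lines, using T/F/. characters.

Step 1: 2 trees catch fire, 1 burn out
  TTTTT
  TTTTT
  T.TTT
  TTT.F
  T.TF.
  TT.T.
Step 2: 3 trees catch fire, 2 burn out
  TTTTT
  TTTTT
  T.TTF
  TTT..
  T.F..
  TT.F.
Step 3: 3 trees catch fire, 3 burn out
  TTTTT
  TTTTF
  T.TF.
  TTF..
  T....
  TT...
Step 4: 4 trees catch fire, 3 burn out
  TTTTF
  TTTF.
  T.F..
  TF...
  T....
  TT...
Step 5: 3 trees catch fire, 4 burn out
  TTTF.
  TTF..
  T....
  F....
  T....
  TT...
Step 6: 4 trees catch fire, 3 burn out
  TTF..
  TF...
  F....
  .....
  F....
  TT...

TTF..
TF...
F....
.....
F....
TT...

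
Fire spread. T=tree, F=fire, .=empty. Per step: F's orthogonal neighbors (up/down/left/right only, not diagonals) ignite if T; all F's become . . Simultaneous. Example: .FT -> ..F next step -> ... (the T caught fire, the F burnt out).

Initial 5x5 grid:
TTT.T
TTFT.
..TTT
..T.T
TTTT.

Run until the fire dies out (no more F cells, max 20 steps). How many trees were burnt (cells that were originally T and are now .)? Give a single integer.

Step 1: +4 fires, +1 burnt (F count now 4)
Step 2: +4 fires, +4 burnt (F count now 4)
Step 3: +3 fires, +4 burnt (F count now 3)
Step 4: +3 fires, +3 burnt (F count now 3)
Step 5: +1 fires, +3 burnt (F count now 1)
Step 6: +0 fires, +1 burnt (F count now 0)
Fire out after step 6
Initially T: 16, now '.': 24
Total burnt (originally-T cells now '.'): 15

Answer: 15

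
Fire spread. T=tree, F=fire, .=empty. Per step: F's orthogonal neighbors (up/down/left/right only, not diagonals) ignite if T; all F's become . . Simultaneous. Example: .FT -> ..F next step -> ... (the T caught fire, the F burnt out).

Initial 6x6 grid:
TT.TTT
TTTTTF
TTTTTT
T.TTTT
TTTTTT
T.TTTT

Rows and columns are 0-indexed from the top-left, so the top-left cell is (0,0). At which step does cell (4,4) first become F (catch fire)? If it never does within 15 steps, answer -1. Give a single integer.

Step 1: cell (4,4)='T' (+3 fires, +1 burnt)
Step 2: cell (4,4)='T' (+4 fires, +3 burnt)
Step 3: cell (4,4)='T' (+5 fires, +4 burnt)
Step 4: cell (4,4)='F' (+5 fires, +5 burnt)
  -> target ignites at step 4
Step 5: cell (4,4)='.' (+6 fires, +5 burnt)
Step 6: cell (4,4)='.' (+4 fires, +6 burnt)
Step 7: cell (4,4)='.' (+3 fires, +4 burnt)
Step 8: cell (4,4)='.' (+1 fires, +3 burnt)
Step 9: cell (4,4)='.' (+1 fires, +1 burnt)
Step 10: cell (4,4)='.' (+0 fires, +1 burnt)
  fire out at step 10

4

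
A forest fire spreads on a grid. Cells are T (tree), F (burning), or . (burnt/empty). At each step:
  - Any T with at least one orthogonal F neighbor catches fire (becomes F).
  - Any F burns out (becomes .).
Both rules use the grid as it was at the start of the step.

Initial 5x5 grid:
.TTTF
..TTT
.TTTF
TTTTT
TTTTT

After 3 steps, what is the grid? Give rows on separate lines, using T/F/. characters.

Step 1: 4 trees catch fire, 2 burn out
  .TTF.
  ..TTF
  .TTF.
  TTTTF
  TTTTT
Step 2: 5 trees catch fire, 4 burn out
  .TF..
  ..TF.
  .TF..
  TTTF.
  TTTTF
Step 3: 5 trees catch fire, 5 burn out
  .F...
  ..F..
  .F...
  TTF..
  TTTF.

.F...
..F..
.F...
TTF..
TTTF.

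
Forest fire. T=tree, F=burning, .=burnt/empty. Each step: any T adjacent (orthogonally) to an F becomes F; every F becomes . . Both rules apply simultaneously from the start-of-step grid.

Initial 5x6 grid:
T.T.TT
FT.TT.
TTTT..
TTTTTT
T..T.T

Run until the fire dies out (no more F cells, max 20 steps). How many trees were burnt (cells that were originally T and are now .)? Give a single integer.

Step 1: +3 fires, +1 burnt (F count now 3)
Step 2: +2 fires, +3 burnt (F count now 2)
Step 3: +3 fires, +2 burnt (F count now 3)
Step 4: +2 fires, +3 burnt (F count now 2)
Step 5: +2 fires, +2 burnt (F count now 2)
Step 6: +3 fires, +2 burnt (F count now 3)
Step 7: +2 fires, +3 burnt (F count now 2)
Step 8: +2 fires, +2 burnt (F count now 2)
Step 9: +0 fires, +2 burnt (F count now 0)
Fire out after step 9
Initially T: 20, now '.': 29
Total burnt (originally-T cells now '.'): 19

Answer: 19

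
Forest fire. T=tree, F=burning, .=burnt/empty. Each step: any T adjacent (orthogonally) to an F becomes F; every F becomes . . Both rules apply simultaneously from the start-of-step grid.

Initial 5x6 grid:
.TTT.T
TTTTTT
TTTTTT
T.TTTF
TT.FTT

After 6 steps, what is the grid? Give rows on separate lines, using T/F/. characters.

Step 1: 5 trees catch fire, 2 burn out
  .TTT.T
  TTTTTT
  TTTTTF
  T.TFF.
  TT..FF
Step 2: 4 trees catch fire, 5 burn out
  .TTT.T
  TTTTTF
  TTTFF.
  T.F...
  TT....
Step 3: 4 trees catch fire, 4 burn out
  .TTT.F
  TTTFF.
  TTF...
  T.....
  TT....
Step 4: 3 trees catch fire, 4 burn out
  .TTF..
  TTF...
  TF....
  T.....
  TT....
Step 5: 3 trees catch fire, 3 burn out
  .TF...
  TF....
  F.....
  T.....
  TT....
Step 6: 3 trees catch fire, 3 burn out
  .F....
  F.....
  ......
  F.....
  TT....

.F....
F.....
......
F.....
TT....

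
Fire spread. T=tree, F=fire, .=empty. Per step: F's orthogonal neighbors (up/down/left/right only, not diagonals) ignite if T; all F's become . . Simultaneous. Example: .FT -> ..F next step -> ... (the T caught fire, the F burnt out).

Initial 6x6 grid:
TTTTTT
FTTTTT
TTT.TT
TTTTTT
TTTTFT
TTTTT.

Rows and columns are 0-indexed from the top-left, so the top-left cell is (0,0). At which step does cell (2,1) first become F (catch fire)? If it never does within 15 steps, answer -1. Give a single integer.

Step 1: cell (2,1)='T' (+7 fires, +2 burnt)
Step 2: cell (2,1)='F' (+9 fires, +7 burnt)
  -> target ignites at step 2
Step 3: cell (2,1)='.' (+10 fires, +9 burnt)
Step 4: cell (2,1)='.' (+5 fires, +10 burnt)
Step 5: cell (2,1)='.' (+1 fires, +5 burnt)
Step 6: cell (2,1)='.' (+0 fires, +1 burnt)
  fire out at step 6

2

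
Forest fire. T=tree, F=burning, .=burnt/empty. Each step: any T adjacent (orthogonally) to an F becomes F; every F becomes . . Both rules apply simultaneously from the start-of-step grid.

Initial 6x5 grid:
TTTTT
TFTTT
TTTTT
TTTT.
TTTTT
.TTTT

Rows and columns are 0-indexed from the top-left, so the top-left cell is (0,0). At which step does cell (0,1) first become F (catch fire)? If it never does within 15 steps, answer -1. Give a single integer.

Step 1: cell (0,1)='F' (+4 fires, +1 burnt)
  -> target ignites at step 1
Step 2: cell (0,1)='.' (+6 fires, +4 burnt)
Step 3: cell (0,1)='.' (+6 fires, +6 burnt)
Step 4: cell (0,1)='.' (+6 fires, +6 burnt)
Step 5: cell (0,1)='.' (+2 fires, +6 burnt)
Step 6: cell (0,1)='.' (+2 fires, +2 burnt)
Step 7: cell (0,1)='.' (+1 fires, +2 burnt)
Step 8: cell (0,1)='.' (+0 fires, +1 burnt)
  fire out at step 8

1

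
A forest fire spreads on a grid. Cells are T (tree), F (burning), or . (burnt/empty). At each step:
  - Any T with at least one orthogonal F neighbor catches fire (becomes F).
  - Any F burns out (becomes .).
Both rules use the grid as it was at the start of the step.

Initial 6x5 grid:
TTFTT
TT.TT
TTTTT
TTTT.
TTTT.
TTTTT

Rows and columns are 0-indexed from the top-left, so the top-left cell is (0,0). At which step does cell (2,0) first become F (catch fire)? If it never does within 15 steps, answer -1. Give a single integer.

Step 1: cell (2,0)='T' (+2 fires, +1 burnt)
Step 2: cell (2,0)='T' (+4 fires, +2 burnt)
Step 3: cell (2,0)='T' (+4 fires, +4 burnt)
Step 4: cell (2,0)='F' (+5 fires, +4 burnt)
  -> target ignites at step 4
Step 5: cell (2,0)='.' (+4 fires, +5 burnt)
Step 6: cell (2,0)='.' (+4 fires, +4 burnt)
Step 7: cell (2,0)='.' (+3 fires, +4 burnt)
Step 8: cell (2,0)='.' (+0 fires, +3 burnt)
  fire out at step 8

4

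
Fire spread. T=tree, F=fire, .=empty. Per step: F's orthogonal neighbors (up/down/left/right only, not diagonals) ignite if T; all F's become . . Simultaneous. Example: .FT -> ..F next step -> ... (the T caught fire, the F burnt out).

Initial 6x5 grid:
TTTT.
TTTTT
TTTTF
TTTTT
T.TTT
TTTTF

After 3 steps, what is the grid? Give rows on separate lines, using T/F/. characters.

Step 1: 5 trees catch fire, 2 burn out
  TTTT.
  TTTTF
  TTTF.
  TTTTF
  T.TTF
  TTTF.
Step 2: 5 trees catch fire, 5 burn out
  TTTT.
  TTTF.
  TTF..
  TTTF.
  T.TF.
  TTF..
Step 3: 6 trees catch fire, 5 burn out
  TTTF.
  TTF..
  TF...
  TTF..
  T.F..
  TF...

TTTF.
TTF..
TF...
TTF..
T.F..
TF...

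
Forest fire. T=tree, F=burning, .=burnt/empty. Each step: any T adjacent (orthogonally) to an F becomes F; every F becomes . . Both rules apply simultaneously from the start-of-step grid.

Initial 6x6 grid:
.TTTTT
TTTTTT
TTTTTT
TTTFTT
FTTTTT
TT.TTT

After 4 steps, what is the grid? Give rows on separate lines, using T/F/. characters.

Step 1: 7 trees catch fire, 2 burn out
  .TTTTT
  TTTTTT
  TTTFTT
  FTF.FT
  .FTFTT
  FT.TTT
Step 2: 10 trees catch fire, 7 burn out
  .TTTTT
  TTTFTT
  FTF.FT
  .F...F
  ..F.FT
  .F.FTT
Step 3: 8 trees catch fire, 10 burn out
  .TTFTT
  FTF.FT
  .F...F
  ......
  .....F
  ....FT
Step 4: 5 trees catch fire, 8 burn out
  .TF.FT
  .F...F
  ......
  ......
  ......
  .....F

.TF.FT
.F...F
......
......
......
.....F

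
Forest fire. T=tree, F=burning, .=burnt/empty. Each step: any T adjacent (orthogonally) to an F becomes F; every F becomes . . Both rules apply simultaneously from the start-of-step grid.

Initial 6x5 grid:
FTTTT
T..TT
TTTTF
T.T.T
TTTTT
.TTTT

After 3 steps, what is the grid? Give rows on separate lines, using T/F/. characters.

Step 1: 5 trees catch fire, 2 burn out
  .FTTT
  F..TF
  TTTF.
  T.T.F
  TTTTT
  .TTTT
Step 2: 6 trees catch fire, 5 burn out
  ..FTF
  ...F.
  FTF..
  T.T..
  TTTTF
  .TTTT
Step 3: 6 trees catch fire, 6 burn out
  ...F.
  .....
  .F...
  F.F..
  TTTF.
  .TTTF

...F.
.....
.F...
F.F..
TTTF.
.TTTF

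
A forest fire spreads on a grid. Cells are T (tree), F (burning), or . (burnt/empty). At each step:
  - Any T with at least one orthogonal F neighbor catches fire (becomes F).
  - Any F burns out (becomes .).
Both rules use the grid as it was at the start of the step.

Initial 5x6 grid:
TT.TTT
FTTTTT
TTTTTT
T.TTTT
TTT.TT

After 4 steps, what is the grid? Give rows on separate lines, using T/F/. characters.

Step 1: 3 trees catch fire, 1 burn out
  FT.TTT
  .FTTTT
  FTTTTT
  T.TTTT
  TTT.TT
Step 2: 4 trees catch fire, 3 burn out
  .F.TTT
  ..FTTT
  .FTTTT
  F.TTTT
  TTT.TT
Step 3: 3 trees catch fire, 4 burn out
  ...TTT
  ...FTT
  ..FTTT
  ..TTTT
  FTT.TT
Step 4: 5 trees catch fire, 3 burn out
  ...FTT
  ....FT
  ...FTT
  ..FTTT
  .FT.TT

...FTT
....FT
...FTT
..FTTT
.FT.TT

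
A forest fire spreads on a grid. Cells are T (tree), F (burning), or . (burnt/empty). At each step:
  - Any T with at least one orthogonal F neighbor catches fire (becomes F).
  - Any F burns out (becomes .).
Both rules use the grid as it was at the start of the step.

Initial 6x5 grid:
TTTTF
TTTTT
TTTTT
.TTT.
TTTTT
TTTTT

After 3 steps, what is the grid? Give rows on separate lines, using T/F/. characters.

Step 1: 2 trees catch fire, 1 burn out
  TTTF.
  TTTTF
  TTTTT
  .TTT.
  TTTTT
  TTTTT
Step 2: 3 trees catch fire, 2 burn out
  TTF..
  TTTF.
  TTTTF
  .TTT.
  TTTTT
  TTTTT
Step 3: 3 trees catch fire, 3 burn out
  TF...
  TTF..
  TTTF.
  .TTT.
  TTTTT
  TTTTT

TF...
TTF..
TTTF.
.TTT.
TTTTT
TTTTT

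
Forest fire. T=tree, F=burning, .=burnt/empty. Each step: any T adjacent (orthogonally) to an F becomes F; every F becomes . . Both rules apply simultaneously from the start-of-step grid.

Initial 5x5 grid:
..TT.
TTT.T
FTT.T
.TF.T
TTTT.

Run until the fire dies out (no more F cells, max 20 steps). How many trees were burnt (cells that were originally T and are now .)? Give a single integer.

Step 1: +5 fires, +2 burnt (F count now 5)
Step 2: +4 fires, +5 burnt (F count now 4)
Step 3: +2 fires, +4 burnt (F count now 2)
Step 4: +1 fires, +2 burnt (F count now 1)
Step 5: +0 fires, +1 burnt (F count now 0)
Fire out after step 5
Initially T: 15, now '.': 22
Total burnt (originally-T cells now '.'): 12

Answer: 12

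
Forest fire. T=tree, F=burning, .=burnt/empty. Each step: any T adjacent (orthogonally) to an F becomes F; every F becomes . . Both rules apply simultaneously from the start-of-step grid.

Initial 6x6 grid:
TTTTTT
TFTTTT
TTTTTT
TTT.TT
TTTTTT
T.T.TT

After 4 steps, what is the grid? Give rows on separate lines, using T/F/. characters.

Step 1: 4 trees catch fire, 1 burn out
  TFTTTT
  F.FTTT
  TFTTTT
  TTT.TT
  TTTTTT
  T.T.TT
Step 2: 6 trees catch fire, 4 burn out
  F.FTTT
  ...FTT
  F.FTTT
  TFT.TT
  TTTTTT
  T.T.TT
Step 3: 6 trees catch fire, 6 burn out
  ...FTT
  ....FT
  ...FTT
  F.F.TT
  TFTTTT
  T.T.TT
Step 4: 5 trees catch fire, 6 burn out
  ....FT
  .....F
  ....FT
  ....TT
  F.FTTT
  T.T.TT

....FT
.....F
....FT
....TT
F.FTTT
T.T.TT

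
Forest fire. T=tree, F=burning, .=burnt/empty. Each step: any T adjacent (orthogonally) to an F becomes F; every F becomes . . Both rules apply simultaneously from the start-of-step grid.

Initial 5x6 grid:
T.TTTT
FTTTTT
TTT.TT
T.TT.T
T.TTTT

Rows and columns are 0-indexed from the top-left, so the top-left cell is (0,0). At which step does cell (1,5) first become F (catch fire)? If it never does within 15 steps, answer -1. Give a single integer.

Step 1: cell (1,5)='T' (+3 fires, +1 burnt)
Step 2: cell (1,5)='T' (+3 fires, +3 burnt)
Step 3: cell (1,5)='T' (+4 fires, +3 burnt)
Step 4: cell (1,5)='T' (+3 fires, +4 burnt)
Step 5: cell (1,5)='F' (+5 fires, +3 burnt)
  -> target ignites at step 5
Step 6: cell (1,5)='.' (+3 fires, +5 burnt)
Step 7: cell (1,5)='.' (+2 fires, +3 burnt)
Step 8: cell (1,5)='.' (+1 fires, +2 burnt)
Step 9: cell (1,5)='.' (+0 fires, +1 burnt)
  fire out at step 9

5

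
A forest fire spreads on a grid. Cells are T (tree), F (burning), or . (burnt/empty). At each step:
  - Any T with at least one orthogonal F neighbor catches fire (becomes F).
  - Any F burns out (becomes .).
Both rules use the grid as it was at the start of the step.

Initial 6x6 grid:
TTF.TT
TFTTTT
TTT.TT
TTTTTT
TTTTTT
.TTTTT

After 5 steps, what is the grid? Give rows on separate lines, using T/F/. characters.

Step 1: 4 trees catch fire, 2 burn out
  TF..TT
  F.FTTT
  TFT.TT
  TTTTTT
  TTTTTT
  .TTTTT
Step 2: 5 trees catch fire, 4 burn out
  F...TT
  ...FTT
  F.F.TT
  TFTTTT
  TTTTTT
  .TTTTT
Step 3: 4 trees catch fire, 5 burn out
  ....TT
  ....FT
  ....TT
  F.FTTT
  TFTTTT
  .TTTTT
Step 4: 7 trees catch fire, 4 burn out
  ....FT
  .....F
  ....FT
  ...FTT
  F.FTTT
  .FTTTT
Step 5: 5 trees catch fire, 7 burn out
  .....F
  ......
  .....F
  ....FT
  ...FTT
  ..FTTT

.....F
......
.....F
....FT
...FTT
..FTTT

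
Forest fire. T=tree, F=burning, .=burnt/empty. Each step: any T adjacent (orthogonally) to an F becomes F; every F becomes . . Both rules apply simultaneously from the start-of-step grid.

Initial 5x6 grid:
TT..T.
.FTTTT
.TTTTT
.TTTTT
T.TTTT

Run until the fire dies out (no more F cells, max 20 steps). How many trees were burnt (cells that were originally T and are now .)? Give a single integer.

Answer: 21

Derivation:
Step 1: +3 fires, +1 burnt (F count now 3)
Step 2: +4 fires, +3 burnt (F count now 4)
Step 3: +3 fires, +4 burnt (F count now 3)
Step 4: +5 fires, +3 burnt (F count now 5)
Step 5: +3 fires, +5 burnt (F count now 3)
Step 6: +2 fires, +3 burnt (F count now 2)
Step 7: +1 fires, +2 burnt (F count now 1)
Step 8: +0 fires, +1 burnt (F count now 0)
Fire out after step 8
Initially T: 22, now '.': 29
Total burnt (originally-T cells now '.'): 21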